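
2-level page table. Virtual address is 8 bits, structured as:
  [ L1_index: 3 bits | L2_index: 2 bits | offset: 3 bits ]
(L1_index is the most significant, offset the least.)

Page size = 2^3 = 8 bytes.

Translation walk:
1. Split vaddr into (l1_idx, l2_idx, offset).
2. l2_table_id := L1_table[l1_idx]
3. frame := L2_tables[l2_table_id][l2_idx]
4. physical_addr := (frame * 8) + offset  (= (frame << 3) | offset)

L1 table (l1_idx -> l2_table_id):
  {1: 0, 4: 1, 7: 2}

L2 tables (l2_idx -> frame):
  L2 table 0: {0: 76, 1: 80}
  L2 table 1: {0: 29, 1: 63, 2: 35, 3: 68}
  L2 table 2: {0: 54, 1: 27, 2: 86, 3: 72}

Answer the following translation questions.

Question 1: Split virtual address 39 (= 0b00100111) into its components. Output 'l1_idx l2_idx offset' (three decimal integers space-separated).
Answer: 1 0 7

Derivation:
vaddr = 39 = 0b00100111
  top 3 bits -> l1_idx = 1
  next 2 bits -> l2_idx = 0
  bottom 3 bits -> offset = 7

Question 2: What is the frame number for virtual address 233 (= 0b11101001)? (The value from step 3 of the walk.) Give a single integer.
Answer: 27

Derivation:
vaddr = 233: l1_idx=7, l2_idx=1
L1[7] = 2; L2[2][1] = 27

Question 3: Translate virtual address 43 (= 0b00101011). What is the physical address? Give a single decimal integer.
Answer: 643

Derivation:
vaddr = 43 = 0b00101011
Split: l1_idx=1, l2_idx=1, offset=3
L1[1] = 0
L2[0][1] = 80
paddr = 80 * 8 + 3 = 643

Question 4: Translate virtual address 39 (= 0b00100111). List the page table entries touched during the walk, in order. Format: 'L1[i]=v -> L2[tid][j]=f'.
Answer: L1[1]=0 -> L2[0][0]=76

Derivation:
vaddr = 39 = 0b00100111
Split: l1_idx=1, l2_idx=0, offset=7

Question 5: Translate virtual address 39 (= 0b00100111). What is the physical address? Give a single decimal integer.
Answer: 615

Derivation:
vaddr = 39 = 0b00100111
Split: l1_idx=1, l2_idx=0, offset=7
L1[1] = 0
L2[0][0] = 76
paddr = 76 * 8 + 7 = 615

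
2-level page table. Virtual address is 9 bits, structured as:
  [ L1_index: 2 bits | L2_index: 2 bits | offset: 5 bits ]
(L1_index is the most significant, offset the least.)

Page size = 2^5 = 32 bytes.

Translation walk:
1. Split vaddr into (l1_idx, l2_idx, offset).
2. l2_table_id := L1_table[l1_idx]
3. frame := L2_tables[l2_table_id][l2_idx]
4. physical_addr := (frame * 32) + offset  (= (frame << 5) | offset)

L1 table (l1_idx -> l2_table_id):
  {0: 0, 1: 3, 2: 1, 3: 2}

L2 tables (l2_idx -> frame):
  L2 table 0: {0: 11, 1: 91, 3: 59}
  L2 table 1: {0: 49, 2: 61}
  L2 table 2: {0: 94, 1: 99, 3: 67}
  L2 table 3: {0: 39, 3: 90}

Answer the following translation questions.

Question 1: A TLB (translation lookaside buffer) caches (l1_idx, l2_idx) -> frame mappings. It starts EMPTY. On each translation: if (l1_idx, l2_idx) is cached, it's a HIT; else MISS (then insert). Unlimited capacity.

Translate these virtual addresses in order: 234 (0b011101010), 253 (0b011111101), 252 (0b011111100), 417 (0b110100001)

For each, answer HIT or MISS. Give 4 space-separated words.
vaddr=234: (1,3) not in TLB -> MISS, insert
vaddr=253: (1,3) in TLB -> HIT
vaddr=252: (1,3) in TLB -> HIT
vaddr=417: (3,1) not in TLB -> MISS, insert

Answer: MISS HIT HIT MISS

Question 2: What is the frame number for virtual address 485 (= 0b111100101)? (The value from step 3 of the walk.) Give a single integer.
vaddr = 485: l1_idx=3, l2_idx=3
L1[3] = 2; L2[2][3] = 67

Answer: 67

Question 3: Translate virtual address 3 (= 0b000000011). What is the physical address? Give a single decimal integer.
vaddr = 3 = 0b000000011
Split: l1_idx=0, l2_idx=0, offset=3
L1[0] = 0
L2[0][0] = 11
paddr = 11 * 32 + 3 = 355

Answer: 355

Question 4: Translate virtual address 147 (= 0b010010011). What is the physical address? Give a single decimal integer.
vaddr = 147 = 0b010010011
Split: l1_idx=1, l2_idx=0, offset=19
L1[1] = 3
L2[3][0] = 39
paddr = 39 * 32 + 19 = 1267

Answer: 1267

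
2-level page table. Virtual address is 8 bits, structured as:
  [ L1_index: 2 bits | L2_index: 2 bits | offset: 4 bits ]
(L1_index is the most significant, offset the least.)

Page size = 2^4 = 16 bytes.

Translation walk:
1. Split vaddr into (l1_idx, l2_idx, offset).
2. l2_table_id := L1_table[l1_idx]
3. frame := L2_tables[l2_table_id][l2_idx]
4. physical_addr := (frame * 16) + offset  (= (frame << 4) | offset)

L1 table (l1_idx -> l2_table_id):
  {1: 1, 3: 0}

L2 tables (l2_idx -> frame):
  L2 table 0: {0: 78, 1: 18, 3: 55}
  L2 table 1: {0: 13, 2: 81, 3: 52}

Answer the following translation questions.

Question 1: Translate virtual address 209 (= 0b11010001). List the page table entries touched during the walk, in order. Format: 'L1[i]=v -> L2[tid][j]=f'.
Answer: L1[3]=0 -> L2[0][1]=18

Derivation:
vaddr = 209 = 0b11010001
Split: l1_idx=3, l2_idx=1, offset=1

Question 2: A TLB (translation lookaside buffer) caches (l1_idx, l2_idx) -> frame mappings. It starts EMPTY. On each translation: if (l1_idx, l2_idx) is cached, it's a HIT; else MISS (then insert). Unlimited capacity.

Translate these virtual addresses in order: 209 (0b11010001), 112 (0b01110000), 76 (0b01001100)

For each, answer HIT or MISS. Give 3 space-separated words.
vaddr=209: (3,1) not in TLB -> MISS, insert
vaddr=112: (1,3) not in TLB -> MISS, insert
vaddr=76: (1,0) not in TLB -> MISS, insert

Answer: MISS MISS MISS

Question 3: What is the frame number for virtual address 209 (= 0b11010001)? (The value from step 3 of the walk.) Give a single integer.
vaddr = 209: l1_idx=3, l2_idx=1
L1[3] = 0; L2[0][1] = 18

Answer: 18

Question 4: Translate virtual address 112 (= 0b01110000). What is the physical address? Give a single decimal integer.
Answer: 832

Derivation:
vaddr = 112 = 0b01110000
Split: l1_idx=1, l2_idx=3, offset=0
L1[1] = 1
L2[1][3] = 52
paddr = 52 * 16 + 0 = 832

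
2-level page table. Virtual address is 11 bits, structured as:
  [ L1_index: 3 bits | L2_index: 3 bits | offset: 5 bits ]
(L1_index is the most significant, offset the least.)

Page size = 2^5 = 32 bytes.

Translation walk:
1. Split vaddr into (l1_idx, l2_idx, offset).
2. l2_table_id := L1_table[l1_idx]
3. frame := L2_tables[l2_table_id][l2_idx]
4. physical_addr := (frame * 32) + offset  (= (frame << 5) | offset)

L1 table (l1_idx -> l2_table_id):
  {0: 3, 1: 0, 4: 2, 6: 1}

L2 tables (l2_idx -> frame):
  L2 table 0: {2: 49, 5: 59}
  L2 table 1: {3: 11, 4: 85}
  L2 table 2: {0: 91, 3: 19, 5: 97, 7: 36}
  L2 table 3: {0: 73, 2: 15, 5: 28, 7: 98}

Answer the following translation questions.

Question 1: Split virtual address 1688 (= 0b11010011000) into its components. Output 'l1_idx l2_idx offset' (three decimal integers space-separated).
vaddr = 1688 = 0b11010011000
  top 3 bits -> l1_idx = 6
  next 3 bits -> l2_idx = 4
  bottom 5 bits -> offset = 24

Answer: 6 4 24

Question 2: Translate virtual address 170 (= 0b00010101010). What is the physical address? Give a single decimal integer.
vaddr = 170 = 0b00010101010
Split: l1_idx=0, l2_idx=5, offset=10
L1[0] = 3
L2[3][5] = 28
paddr = 28 * 32 + 10 = 906

Answer: 906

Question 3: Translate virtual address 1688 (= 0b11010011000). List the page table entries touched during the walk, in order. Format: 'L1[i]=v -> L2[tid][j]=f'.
Answer: L1[6]=1 -> L2[1][4]=85

Derivation:
vaddr = 1688 = 0b11010011000
Split: l1_idx=6, l2_idx=4, offset=24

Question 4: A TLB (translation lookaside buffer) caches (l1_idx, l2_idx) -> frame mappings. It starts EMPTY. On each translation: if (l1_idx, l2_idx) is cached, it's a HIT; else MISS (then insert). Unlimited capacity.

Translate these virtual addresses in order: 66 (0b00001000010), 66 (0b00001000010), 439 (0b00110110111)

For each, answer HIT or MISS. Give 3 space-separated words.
Answer: MISS HIT MISS

Derivation:
vaddr=66: (0,2) not in TLB -> MISS, insert
vaddr=66: (0,2) in TLB -> HIT
vaddr=439: (1,5) not in TLB -> MISS, insert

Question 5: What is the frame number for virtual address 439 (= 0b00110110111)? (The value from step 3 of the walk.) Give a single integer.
vaddr = 439: l1_idx=1, l2_idx=5
L1[1] = 0; L2[0][5] = 59

Answer: 59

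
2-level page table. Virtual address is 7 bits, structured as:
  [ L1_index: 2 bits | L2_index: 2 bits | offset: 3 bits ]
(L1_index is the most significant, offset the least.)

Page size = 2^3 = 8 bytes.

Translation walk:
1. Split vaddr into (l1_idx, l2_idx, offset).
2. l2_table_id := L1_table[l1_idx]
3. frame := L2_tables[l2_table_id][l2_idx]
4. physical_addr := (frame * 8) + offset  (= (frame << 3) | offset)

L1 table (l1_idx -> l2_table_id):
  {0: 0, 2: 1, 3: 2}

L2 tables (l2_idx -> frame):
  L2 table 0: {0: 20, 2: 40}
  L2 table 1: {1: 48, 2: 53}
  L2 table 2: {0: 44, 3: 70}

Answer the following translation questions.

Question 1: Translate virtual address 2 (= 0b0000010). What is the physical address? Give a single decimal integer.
vaddr = 2 = 0b0000010
Split: l1_idx=0, l2_idx=0, offset=2
L1[0] = 0
L2[0][0] = 20
paddr = 20 * 8 + 2 = 162

Answer: 162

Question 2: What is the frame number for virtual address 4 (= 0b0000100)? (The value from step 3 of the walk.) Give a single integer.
Answer: 20

Derivation:
vaddr = 4: l1_idx=0, l2_idx=0
L1[0] = 0; L2[0][0] = 20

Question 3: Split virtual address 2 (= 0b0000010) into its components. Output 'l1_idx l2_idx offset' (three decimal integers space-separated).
Answer: 0 0 2

Derivation:
vaddr = 2 = 0b0000010
  top 2 bits -> l1_idx = 0
  next 2 bits -> l2_idx = 0
  bottom 3 bits -> offset = 2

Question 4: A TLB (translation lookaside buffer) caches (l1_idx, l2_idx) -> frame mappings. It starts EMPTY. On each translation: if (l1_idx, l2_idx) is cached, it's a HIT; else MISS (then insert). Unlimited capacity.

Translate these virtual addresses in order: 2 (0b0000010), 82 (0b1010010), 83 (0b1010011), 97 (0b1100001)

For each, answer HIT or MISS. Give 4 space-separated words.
Answer: MISS MISS HIT MISS

Derivation:
vaddr=2: (0,0) not in TLB -> MISS, insert
vaddr=82: (2,2) not in TLB -> MISS, insert
vaddr=83: (2,2) in TLB -> HIT
vaddr=97: (3,0) not in TLB -> MISS, insert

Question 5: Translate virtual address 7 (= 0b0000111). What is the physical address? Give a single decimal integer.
vaddr = 7 = 0b0000111
Split: l1_idx=0, l2_idx=0, offset=7
L1[0] = 0
L2[0][0] = 20
paddr = 20 * 8 + 7 = 167

Answer: 167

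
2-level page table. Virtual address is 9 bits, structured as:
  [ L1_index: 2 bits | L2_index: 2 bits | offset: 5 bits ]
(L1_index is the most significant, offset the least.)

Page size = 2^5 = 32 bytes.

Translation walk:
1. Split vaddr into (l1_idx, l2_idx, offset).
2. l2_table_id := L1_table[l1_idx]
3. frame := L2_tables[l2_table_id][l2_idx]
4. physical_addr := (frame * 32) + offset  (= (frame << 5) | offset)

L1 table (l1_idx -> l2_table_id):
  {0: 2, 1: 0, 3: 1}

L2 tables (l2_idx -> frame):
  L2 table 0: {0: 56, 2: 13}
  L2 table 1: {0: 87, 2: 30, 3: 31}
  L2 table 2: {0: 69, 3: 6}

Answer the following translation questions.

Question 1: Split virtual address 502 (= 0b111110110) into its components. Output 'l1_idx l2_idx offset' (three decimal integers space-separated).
vaddr = 502 = 0b111110110
  top 2 bits -> l1_idx = 3
  next 2 bits -> l2_idx = 3
  bottom 5 bits -> offset = 22

Answer: 3 3 22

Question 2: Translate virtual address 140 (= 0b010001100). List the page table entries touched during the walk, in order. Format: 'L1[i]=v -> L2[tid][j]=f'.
Answer: L1[1]=0 -> L2[0][0]=56

Derivation:
vaddr = 140 = 0b010001100
Split: l1_idx=1, l2_idx=0, offset=12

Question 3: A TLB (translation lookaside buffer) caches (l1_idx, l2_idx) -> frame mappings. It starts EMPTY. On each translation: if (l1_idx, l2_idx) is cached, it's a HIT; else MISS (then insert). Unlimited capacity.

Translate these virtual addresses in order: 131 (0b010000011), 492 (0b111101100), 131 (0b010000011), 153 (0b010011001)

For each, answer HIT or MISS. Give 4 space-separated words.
Answer: MISS MISS HIT HIT

Derivation:
vaddr=131: (1,0) not in TLB -> MISS, insert
vaddr=492: (3,3) not in TLB -> MISS, insert
vaddr=131: (1,0) in TLB -> HIT
vaddr=153: (1,0) in TLB -> HIT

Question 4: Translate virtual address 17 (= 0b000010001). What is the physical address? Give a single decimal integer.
vaddr = 17 = 0b000010001
Split: l1_idx=0, l2_idx=0, offset=17
L1[0] = 2
L2[2][0] = 69
paddr = 69 * 32 + 17 = 2225

Answer: 2225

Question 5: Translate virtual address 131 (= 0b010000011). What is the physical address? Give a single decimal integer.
vaddr = 131 = 0b010000011
Split: l1_idx=1, l2_idx=0, offset=3
L1[1] = 0
L2[0][0] = 56
paddr = 56 * 32 + 3 = 1795

Answer: 1795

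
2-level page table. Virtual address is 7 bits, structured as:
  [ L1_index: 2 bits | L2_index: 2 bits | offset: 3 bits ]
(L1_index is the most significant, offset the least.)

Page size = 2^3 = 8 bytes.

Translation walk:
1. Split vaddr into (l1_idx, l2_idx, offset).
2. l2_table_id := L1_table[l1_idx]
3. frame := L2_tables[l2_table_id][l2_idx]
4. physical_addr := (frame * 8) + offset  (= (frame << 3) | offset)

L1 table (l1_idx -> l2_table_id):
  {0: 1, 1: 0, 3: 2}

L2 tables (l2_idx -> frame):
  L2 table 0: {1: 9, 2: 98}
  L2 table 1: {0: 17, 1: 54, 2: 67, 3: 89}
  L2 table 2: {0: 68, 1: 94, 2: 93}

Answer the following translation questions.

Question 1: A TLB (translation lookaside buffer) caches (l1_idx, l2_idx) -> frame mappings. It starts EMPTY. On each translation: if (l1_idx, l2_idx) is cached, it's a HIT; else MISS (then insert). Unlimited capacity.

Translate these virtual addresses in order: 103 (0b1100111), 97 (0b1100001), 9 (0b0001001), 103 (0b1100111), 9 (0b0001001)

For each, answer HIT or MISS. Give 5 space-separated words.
vaddr=103: (3,0) not in TLB -> MISS, insert
vaddr=97: (3,0) in TLB -> HIT
vaddr=9: (0,1) not in TLB -> MISS, insert
vaddr=103: (3,0) in TLB -> HIT
vaddr=9: (0,1) in TLB -> HIT

Answer: MISS HIT MISS HIT HIT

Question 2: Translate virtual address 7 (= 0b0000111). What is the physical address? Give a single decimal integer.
Answer: 143

Derivation:
vaddr = 7 = 0b0000111
Split: l1_idx=0, l2_idx=0, offset=7
L1[0] = 1
L2[1][0] = 17
paddr = 17 * 8 + 7 = 143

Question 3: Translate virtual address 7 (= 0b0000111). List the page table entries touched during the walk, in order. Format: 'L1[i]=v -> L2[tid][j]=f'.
vaddr = 7 = 0b0000111
Split: l1_idx=0, l2_idx=0, offset=7

Answer: L1[0]=1 -> L2[1][0]=17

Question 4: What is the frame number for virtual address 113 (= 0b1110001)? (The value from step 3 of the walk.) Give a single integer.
Answer: 93

Derivation:
vaddr = 113: l1_idx=3, l2_idx=2
L1[3] = 2; L2[2][2] = 93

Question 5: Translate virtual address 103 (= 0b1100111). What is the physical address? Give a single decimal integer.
vaddr = 103 = 0b1100111
Split: l1_idx=3, l2_idx=0, offset=7
L1[3] = 2
L2[2][0] = 68
paddr = 68 * 8 + 7 = 551

Answer: 551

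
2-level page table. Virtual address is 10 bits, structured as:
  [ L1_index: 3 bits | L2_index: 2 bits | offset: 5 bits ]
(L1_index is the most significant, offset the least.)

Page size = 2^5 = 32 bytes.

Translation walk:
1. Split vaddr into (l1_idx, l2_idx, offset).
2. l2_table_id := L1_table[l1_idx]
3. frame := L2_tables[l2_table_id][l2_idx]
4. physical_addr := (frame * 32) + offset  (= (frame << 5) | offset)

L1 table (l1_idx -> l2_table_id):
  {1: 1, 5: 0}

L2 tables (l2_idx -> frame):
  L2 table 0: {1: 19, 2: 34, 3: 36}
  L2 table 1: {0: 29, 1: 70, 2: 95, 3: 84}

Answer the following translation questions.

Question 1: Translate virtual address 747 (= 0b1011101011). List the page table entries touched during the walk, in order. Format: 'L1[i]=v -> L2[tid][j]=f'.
Answer: L1[5]=0 -> L2[0][3]=36

Derivation:
vaddr = 747 = 0b1011101011
Split: l1_idx=5, l2_idx=3, offset=11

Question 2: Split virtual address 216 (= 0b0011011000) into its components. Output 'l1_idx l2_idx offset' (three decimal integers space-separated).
vaddr = 216 = 0b0011011000
  top 3 bits -> l1_idx = 1
  next 2 bits -> l2_idx = 2
  bottom 5 bits -> offset = 24

Answer: 1 2 24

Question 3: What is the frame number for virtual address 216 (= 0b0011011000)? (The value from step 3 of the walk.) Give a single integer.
Answer: 95

Derivation:
vaddr = 216: l1_idx=1, l2_idx=2
L1[1] = 1; L2[1][2] = 95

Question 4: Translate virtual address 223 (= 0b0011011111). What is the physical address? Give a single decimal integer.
vaddr = 223 = 0b0011011111
Split: l1_idx=1, l2_idx=2, offset=31
L1[1] = 1
L2[1][2] = 95
paddr = 95 * 32 + 31 = 3071

Answer: 3071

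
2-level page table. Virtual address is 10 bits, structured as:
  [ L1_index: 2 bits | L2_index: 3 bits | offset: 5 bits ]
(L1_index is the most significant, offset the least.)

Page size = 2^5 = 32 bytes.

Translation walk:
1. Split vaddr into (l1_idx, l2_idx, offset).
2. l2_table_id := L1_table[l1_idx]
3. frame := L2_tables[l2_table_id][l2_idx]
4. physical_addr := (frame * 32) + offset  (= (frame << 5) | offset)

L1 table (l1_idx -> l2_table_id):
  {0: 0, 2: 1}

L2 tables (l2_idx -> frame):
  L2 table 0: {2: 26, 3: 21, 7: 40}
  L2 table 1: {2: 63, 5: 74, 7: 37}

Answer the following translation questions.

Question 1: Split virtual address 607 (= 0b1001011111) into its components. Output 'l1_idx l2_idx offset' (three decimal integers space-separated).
vaddr = 607 = 0b1001011111
  top 2 bits -> l1_idx = 2
  next 3 bits -> l2_idx = 2
  bottom 5 bits -> offset = 31

Answer: 2 2 31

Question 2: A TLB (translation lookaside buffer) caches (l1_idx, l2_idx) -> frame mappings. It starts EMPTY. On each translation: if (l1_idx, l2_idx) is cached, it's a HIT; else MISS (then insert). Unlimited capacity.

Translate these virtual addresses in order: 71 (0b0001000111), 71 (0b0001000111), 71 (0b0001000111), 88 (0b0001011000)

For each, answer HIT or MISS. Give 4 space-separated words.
Answer: MISS HIT HIT HIT

Derivation:
vaddr=71: (0,2) not in TLB -> MISS, insert
vaddr=71: (0,2) in TLB -> HIT
vaddr=71: (0,2) in TLB -> HIT
vaddr=88: (0,2) in TLB -> HIT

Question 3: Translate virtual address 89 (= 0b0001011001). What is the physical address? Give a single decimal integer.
Answer: 857

Derivation:
vaddr = 89 = 0b0001011001
Split: l1_idx=0, l2_idx=2, offset=25
L1[0] = 0
L2[0][2] = 26
paddr = 26 * 32 + 25 = 857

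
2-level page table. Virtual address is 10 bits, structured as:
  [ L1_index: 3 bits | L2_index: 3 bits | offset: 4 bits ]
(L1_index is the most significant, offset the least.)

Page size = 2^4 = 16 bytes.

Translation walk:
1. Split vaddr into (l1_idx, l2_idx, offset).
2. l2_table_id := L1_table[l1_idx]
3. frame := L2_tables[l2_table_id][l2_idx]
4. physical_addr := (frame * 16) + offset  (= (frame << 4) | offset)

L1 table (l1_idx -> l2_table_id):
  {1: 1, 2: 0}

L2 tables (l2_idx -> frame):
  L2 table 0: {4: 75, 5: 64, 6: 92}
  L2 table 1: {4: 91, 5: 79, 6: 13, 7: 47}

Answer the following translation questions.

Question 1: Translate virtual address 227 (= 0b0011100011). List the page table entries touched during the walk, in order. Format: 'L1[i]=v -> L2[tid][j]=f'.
vaddr = 227 = 0b0011100011
Split: l1_idx=1, l2_idx=6, offset=3

Answer: L1[1]=1 -> L2[1][6]=13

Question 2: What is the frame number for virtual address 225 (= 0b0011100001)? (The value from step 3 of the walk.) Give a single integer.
vaddr = 225: l1_idx=1, l2_idx=6
L1[1] = 1; L2[1][6] = 13

Answer: 13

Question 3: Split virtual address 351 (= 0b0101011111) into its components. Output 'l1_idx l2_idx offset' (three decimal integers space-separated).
vaddr = 351 = 0b0101011111
  top 3 bits -> l1_idx = 2
  next 3 bits -> l2_idx = 5
  bottom 4 bits -> offset = 15

Answer: 2 5 15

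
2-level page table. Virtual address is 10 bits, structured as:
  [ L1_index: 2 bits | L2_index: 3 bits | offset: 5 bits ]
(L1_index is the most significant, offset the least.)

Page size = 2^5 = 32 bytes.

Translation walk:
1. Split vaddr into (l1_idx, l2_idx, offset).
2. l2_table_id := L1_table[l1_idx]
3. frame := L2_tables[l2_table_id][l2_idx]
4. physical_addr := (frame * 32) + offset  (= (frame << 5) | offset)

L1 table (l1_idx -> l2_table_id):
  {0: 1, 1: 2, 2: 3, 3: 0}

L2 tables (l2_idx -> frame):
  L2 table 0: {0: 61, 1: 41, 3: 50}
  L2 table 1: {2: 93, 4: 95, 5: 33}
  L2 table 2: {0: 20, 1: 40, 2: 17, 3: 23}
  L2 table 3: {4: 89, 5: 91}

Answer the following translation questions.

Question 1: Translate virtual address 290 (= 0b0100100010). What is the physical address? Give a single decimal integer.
Answer: 1282

Derivation:
vaddr = 290 = 0b0100100010
Split: l1_idx=1, l2_idx=1, offset=2
L1[1] = 2
L2[2][1] = 40
paddr = 40 * 32 + 2 = 1282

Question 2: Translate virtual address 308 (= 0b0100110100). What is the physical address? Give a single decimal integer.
Answer: 1300

Derivation:
vaddr = 308 = 0b0100110100
Split: l1_idx=1, l2_idx=1, offset=20
L1[1] = 2
L2[2][1] = 40
paddr = 40 * 32 + 20 = 1300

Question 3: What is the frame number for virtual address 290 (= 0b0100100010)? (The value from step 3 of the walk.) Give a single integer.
Answer: 40

Derivation:
vaddr = 290: l1_idx=1, l2_idx=1
L1[1] = 2; L2[2][1] = 40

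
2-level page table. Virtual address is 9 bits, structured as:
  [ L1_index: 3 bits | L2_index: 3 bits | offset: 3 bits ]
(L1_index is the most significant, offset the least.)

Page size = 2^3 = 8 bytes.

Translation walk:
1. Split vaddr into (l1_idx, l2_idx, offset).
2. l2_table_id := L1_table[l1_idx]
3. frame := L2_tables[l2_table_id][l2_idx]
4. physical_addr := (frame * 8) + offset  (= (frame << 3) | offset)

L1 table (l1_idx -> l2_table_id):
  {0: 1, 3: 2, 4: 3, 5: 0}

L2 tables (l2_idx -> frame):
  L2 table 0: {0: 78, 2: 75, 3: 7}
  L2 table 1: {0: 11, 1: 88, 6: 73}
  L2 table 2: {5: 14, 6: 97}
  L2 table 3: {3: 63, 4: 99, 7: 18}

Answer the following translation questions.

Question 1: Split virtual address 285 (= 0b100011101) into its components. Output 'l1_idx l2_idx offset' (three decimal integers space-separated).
vaddr = 285 = 0b100011101
  top 3 bits -> l1_idx = 4
  next 3 bits -> l2_idx = 3
  bottom 3 bits -> offset = 5

Answer: 4 3 5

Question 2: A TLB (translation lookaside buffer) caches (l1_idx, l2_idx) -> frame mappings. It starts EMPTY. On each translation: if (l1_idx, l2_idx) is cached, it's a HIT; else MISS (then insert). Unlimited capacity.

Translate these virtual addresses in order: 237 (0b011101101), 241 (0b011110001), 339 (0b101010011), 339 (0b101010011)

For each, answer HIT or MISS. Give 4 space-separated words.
vaddr=237: (3,5) not in TLB -> MISS, insert
vaddr=241: (3,6) not in TLB -> MISS, insert
vaddr=339: (5,2) not in TLB -> MISS, insert
vaddr=339: (5,2) in TLB -> HIT

Answer: MISS MISS MISS HIT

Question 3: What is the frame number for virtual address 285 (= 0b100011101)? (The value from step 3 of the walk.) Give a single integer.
Answer: 63

Derivation:
vaddr = 285: l1_idx=4, l2_idx=3
L1[4] = 3; L2[3][3] = 63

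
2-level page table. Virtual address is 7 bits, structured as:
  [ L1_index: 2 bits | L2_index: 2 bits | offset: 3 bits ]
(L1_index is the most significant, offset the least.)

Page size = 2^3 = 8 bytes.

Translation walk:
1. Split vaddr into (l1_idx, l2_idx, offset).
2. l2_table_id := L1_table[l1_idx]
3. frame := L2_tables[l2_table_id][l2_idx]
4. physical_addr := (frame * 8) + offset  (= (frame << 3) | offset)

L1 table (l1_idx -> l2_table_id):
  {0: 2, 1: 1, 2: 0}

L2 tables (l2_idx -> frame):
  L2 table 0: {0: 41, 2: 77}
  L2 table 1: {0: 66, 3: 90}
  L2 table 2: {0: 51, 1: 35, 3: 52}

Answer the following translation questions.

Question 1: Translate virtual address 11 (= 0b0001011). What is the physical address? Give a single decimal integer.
Answer: 283

Derivation:
vaddr = 11 = 0b0001011
Split: l1_idx=0, l2_idx=1, offset=3
L1[0] = 2
L2[2][1] = 35
paddr = 35 * 8 + 3 = 283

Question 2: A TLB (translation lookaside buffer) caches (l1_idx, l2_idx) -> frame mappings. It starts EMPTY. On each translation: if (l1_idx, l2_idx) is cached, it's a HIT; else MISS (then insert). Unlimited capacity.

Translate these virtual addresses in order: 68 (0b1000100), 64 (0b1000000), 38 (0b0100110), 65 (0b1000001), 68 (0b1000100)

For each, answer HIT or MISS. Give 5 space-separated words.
vaddr=68: (2,0) not in TLB -> MISS, insert
vaddr=64: (2,0) in TLB -> HIT
vaddr=38: (1,0) not in TLB -> MISS, insert
vaddr=65: (2,0) in TLB -> HIT
vaddr=68: (2,0) in TLB -> HIT

Answer: MISS HIT MISS HIT HIT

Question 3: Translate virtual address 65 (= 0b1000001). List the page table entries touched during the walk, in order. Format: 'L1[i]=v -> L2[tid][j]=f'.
vaddr = 65 = 0b1000001
Split: l1_idx=2, l2_idx=0, offset=1

Answer: L1[2]=0 -> L2[0][0]=41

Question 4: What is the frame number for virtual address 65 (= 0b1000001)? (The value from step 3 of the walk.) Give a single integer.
Answer: 41

Derivation:
vaddr = 65: l1_idx=2, l2_idx=0
L1[2] = 0; L2[0][0] = 41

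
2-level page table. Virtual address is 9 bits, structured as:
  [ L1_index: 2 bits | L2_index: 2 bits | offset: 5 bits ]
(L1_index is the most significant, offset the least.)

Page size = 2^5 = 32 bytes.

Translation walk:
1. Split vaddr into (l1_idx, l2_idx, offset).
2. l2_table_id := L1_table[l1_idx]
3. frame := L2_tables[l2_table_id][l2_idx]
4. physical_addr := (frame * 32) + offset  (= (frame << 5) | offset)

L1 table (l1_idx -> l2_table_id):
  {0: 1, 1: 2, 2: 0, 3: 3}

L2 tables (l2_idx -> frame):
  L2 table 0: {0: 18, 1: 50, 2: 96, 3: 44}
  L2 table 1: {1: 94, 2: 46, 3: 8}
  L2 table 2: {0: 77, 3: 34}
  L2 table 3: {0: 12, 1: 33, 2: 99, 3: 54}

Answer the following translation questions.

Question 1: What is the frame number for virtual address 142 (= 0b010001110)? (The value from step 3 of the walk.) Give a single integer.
Answer: 77

Derivation:
vaddr = 142: l1_idx=1, l2_idx=0
L1[1] = 2; L2[2][0] = 77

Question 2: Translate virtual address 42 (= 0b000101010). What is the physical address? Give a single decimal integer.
vaddr = 42 = 0b000101010
Split: l1_idx=0, l2_idx=1, offset=10
L1[0] = 1
L2[1][1] = 94
paddr = 94 * 32 + 10 = 3018

Answer: 3018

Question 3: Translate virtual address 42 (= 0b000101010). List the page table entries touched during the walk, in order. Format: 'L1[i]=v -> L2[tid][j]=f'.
vaddr = 42 = 0b000101010
Split: l1_idx=0, l2_idx=1, offset=10

Answer: L1[0]=1 -> L2[1][1]=94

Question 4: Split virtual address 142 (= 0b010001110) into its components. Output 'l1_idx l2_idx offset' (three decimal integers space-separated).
vaddr = 142 = 0b010001110
  top 2 bits -> l1_idx = 1
  next 2 bits -> l2_idx = 0
  bottom 5 bits -> offset = 14

Answer: 1 0 14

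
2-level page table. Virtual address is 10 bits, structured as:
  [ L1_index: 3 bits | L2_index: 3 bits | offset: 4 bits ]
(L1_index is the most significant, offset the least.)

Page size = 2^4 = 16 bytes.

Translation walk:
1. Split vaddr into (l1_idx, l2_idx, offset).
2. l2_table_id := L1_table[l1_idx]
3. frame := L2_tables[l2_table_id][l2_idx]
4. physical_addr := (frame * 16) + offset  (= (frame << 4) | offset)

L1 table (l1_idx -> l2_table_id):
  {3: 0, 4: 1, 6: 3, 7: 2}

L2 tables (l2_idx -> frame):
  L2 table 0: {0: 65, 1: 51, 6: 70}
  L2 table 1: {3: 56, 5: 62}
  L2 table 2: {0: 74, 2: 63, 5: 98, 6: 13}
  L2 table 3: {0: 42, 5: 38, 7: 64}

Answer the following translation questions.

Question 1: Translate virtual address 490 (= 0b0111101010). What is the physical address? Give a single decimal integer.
Answer: 1130

Derivation:
vaddr = 490 = 0b0111101010
Split: l1_idx=3, l2_idx=6, offset=10
L1[3] = 0
L2[0][6] = 70
paddr = 70 * 16 + 10 = 1130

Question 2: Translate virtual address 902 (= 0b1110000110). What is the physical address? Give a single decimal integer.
Answer: 1190

Derivation:
vaddr = 902 = 0b1110000110
Split: l1_idx=7, l2_idx=0, offset=6
L1[7] = 2
L2[2][0] = 74
paddr = 74 * 16 + 6 = 1190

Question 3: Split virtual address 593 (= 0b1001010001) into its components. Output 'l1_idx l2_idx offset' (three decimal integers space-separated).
Answer: 4 5 1

Derivation:
vaddr = 593 = 0b1001010001
  top 3 bits -> l1_idx = 4
  next 3 bits -> l2_idx = 5
  bottom 4 bits -> offset = 1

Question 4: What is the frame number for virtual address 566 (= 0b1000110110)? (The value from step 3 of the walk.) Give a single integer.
Answer: 56

Derivation:
vaddr = 566: l1_idx=4, l2_idx=3
L1[4] = 1; L2[1][3] = 56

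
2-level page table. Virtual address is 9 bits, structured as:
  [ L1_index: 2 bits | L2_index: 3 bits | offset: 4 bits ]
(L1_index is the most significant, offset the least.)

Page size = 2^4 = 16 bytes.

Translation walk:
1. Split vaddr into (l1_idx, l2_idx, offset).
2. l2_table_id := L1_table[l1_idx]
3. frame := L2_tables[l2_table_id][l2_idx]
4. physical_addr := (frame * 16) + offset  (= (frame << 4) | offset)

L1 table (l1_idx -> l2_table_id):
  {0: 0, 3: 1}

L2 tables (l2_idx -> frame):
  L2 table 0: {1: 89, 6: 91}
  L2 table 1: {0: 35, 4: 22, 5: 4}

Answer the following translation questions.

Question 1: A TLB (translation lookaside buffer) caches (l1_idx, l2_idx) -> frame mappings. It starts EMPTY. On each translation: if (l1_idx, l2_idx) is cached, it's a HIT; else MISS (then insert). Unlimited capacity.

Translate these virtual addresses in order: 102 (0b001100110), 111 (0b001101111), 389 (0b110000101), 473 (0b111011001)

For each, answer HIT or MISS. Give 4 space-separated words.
Answer: MISS HIT MISS MISS

Derivation:
vaddr=102: (0,6) not in TLB -> MISS, insert
vaddr=111: (0,6) in TLB -> HIT
vaddr=389: (3,0) not in TLB -> MISS, insert
vaddr=473: (3,5) not in TLB -> MISS, insert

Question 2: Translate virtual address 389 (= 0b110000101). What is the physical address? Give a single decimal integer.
Answer: 565

Derivation:
vaddr = 389 = 0b110000101
Split: l1_idx=3, l2_idx=0, offset=5
L1[3] = 1
L2[1][0] = 35
paddr = 35 * 16 + 5 = 565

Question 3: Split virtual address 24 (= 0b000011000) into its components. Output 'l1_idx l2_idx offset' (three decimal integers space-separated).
vaddr = 24 = 0b000011000
  top 2 bits -> l1_idx = 0
  next 3 bits -> l2_idx = 1
  bottom 4 bits -> offset = 8

Answer: 0 1 8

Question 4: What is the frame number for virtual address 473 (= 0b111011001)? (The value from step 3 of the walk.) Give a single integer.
Answer: 4

Derivation:
vaddr = 473: l1_idx=3, l2_idx=5
L1[3] = 1; L2[1][5] = 4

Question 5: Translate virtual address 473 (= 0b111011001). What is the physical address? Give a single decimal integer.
vaddr = 473 = 0b111011001
Split: l1_idx=3, l2_idx=5, offset=9
L1[3] = 1
L2[1][5] = 4
paddr = 4 * 16 + 9 = 73

Answer: 73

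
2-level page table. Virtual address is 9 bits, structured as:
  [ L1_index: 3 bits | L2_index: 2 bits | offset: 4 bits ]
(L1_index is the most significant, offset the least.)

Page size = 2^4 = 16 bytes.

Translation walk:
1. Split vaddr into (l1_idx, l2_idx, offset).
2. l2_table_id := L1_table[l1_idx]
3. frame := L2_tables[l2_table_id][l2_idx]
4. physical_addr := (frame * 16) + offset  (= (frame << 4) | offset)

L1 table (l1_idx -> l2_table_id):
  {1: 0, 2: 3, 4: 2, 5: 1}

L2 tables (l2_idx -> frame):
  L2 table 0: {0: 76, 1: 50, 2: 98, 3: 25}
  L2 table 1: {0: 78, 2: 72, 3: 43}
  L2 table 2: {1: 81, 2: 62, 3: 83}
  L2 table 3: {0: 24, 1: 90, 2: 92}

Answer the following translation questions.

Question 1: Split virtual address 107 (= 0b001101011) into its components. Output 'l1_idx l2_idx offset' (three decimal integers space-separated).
vaddr = 107 = 0b001101011
  top 3 bits -> l1_idx = 1
  next 2 bits -> l2_idx = 2
  bottom 4 bits -> offset = 11

Answer: 1 2 11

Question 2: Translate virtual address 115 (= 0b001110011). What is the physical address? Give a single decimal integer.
Answer: 403

Derivation:
vaddr = 115 = 0b001110011
Split: l1_idx=1, l2_idx=3, offset=3
L1[1] = 0
L2[0][3] = 25
paddr = 25 * 16 + 3 = 403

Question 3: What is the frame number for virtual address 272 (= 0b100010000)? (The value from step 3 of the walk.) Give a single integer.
vaddr = 272: l1_idx=4, l2_idx=1
L1[4] = 2; L2[2][1] = 81

Answer: 81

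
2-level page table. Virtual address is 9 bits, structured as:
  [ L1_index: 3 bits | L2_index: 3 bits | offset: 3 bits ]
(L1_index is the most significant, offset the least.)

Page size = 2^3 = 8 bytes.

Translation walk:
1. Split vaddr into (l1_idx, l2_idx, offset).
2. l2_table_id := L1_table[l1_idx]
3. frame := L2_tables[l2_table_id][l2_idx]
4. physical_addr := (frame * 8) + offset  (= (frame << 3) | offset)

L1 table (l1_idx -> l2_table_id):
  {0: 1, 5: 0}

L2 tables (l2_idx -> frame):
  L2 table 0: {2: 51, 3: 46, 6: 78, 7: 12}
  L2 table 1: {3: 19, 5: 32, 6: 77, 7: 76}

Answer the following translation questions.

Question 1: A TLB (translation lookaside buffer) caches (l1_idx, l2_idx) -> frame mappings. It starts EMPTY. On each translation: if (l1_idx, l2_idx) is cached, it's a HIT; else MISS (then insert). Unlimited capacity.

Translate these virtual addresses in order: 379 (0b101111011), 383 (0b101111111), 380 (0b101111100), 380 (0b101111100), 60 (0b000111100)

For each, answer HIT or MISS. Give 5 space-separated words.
vaddr=379: (5,7) not in TLB -> MISS, insert
vaddr=383: (5,7) in TLB -> HIT
vaddr=380: (5,7) in TLB -> HIT
vaddr=380: (5,7) in TLB -> HIT
vaddr=60: (0,7) not in TLB -> MISS, insert

Answer: MISS HIT HIT HIT MISS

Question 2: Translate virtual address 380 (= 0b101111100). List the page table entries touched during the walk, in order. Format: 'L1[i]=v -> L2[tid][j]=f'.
vaddr = 380 = 0b101111100
Split: l1_idx=5, l2_idx=7, offset=4

Answer: L1[5]=0 -> L2[0][7]=12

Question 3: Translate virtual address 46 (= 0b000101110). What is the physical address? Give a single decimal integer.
Answer: 262

Derivation:
vaddr = 46 = 0b000101110
Split: l1_idx=0, l2_idx=5, offset=6
L1[0] = 1
L2[1][5] = 32
paddr = 32 * 8 + 6 = 262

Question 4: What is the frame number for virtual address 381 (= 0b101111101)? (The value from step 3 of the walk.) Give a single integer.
vaddr = 381: l1_idx=5, l2_idx=7
L1[5] = 0; L2[0][7] = 12

Answer: 12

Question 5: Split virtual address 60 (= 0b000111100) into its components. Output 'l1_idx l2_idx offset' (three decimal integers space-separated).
Answer: 0 7 4

Derivation:
vaddr = 60 = 0b000111100
  top 3 bits -> l1_idx = 0
  next 3 bits -> l2_idx = 7
  bottom 3 bits -> offset = 4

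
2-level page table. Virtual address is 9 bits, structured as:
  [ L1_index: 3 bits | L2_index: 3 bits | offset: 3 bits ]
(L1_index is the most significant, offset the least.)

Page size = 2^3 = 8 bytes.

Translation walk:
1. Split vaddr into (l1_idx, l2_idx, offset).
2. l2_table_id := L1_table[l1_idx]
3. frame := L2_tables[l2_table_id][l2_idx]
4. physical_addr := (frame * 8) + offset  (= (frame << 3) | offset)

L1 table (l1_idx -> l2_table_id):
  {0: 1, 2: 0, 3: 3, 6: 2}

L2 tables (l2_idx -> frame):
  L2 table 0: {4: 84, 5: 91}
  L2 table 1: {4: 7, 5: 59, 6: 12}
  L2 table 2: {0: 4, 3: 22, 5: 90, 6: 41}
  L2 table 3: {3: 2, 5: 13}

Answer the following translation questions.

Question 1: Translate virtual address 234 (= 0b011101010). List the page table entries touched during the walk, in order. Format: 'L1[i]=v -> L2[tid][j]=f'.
Answer: L1[3]=3 -> L2[3][5]=13

Derivation:
vaddr = 234 = 0b011101010
Split: l1_idx=3, l2_idx=5, offset=2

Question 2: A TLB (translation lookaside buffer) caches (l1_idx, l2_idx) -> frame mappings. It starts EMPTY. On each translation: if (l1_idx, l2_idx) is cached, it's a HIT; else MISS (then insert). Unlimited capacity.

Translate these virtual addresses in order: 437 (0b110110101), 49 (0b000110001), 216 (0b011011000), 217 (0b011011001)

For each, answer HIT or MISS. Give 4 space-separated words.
vaddr=437: (6,6) not in TLB -> MISS, insert
vaddr=49: (0,6) not in TLB -> MISS, insert
vaddr=216: (3,3) not in TLB -> MISS, insert
vaddr=217: (3,3) in TLB -> HIT

Answer: MISS MISS MISS HIT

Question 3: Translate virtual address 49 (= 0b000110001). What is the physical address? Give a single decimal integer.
vaddr = 49 = 0b000110001
Split: l1_idx=0, l2_idx=6, offset=1
L1[0] = 1
L2[1][6] = 12
paddr = 12 * 8 + 1 = 97

Answer: 97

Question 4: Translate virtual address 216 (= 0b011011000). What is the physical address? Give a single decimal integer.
Answer: 16

Derivation:
vaddr = 216 = 0b011011000
Split: l1_idx=3, l2_idx=3, offset=0
L1[3] = 3
L2[3][3] = 2
paddr = 2 * 8 + 0 = 16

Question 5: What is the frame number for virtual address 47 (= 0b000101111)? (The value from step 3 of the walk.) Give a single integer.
Answer: 59

Derivation:
vaddr = 47: l1_idx=0, l2_idx=5
L1[0] = 1; L2[1][5] = 59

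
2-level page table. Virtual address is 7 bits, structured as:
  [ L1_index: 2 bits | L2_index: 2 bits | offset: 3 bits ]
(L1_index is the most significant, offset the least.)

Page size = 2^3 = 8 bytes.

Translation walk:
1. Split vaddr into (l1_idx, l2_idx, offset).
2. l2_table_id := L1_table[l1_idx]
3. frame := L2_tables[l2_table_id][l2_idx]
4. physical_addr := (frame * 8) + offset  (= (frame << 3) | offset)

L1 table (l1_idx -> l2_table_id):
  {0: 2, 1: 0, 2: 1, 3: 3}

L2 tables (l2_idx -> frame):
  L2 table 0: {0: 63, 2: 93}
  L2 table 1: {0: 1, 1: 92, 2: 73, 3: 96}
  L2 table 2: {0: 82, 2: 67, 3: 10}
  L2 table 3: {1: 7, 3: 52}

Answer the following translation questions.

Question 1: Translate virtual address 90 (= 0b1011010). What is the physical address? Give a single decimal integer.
Answer: 770

Derivation:
vaddr = 90 = 0b1011010
Split: l1_idx=2, l2_idx=3, offset=2
L1[2] = 1
L2[1][3] = 96
paddr = 96 * 8 + 2 = 770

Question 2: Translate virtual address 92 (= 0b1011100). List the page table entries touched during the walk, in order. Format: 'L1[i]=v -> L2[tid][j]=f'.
Answer: L1[2]=1 -> L2[1][3]=96

Derivation:
vaddr = 92 = 0b1011100
Split: l1_idx=2, l2_idx=3, offset=4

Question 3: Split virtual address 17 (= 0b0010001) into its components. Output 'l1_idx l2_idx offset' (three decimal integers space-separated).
Answer: 0 2 1

Derivation:
vaddr = 17 = 0b0010001
  top 2 bits -> l1_idx = 0
  next 2 bits -> l2_idx = 2
  bottom 3 bits -> offset = 1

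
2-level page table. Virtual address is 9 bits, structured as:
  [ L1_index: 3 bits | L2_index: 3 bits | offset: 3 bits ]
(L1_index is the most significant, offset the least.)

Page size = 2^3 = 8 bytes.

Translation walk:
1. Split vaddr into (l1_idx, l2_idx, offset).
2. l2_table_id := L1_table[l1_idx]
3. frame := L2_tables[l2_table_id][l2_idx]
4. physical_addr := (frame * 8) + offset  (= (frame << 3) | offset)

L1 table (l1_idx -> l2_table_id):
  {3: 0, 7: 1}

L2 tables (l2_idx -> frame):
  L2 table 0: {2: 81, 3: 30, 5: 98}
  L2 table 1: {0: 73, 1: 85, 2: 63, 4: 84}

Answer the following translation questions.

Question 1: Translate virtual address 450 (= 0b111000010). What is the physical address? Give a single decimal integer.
vaddr = 450 = 0b111000010
Split: l1_idx=7, l2_idx=0, offset=2
L1[7] = 1
L2[1][0] = 73
paddr = 73 * 8 + 2 = 586

Answer: 586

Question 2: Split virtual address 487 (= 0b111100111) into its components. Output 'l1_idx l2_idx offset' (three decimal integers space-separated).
vaddr = 487 = 0b111100111
  top 3 bits -> l1_idx = 7
  next 3 bits -> l2_idx = 4
  bottom 3 bits -> offset = 7

Answer: 7 4 7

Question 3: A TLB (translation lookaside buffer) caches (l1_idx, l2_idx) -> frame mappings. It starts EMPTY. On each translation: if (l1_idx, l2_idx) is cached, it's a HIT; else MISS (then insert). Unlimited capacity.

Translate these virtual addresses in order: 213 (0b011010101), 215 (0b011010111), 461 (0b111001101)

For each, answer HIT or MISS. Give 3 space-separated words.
vaddr=213: (3,2) not in TLB -> MISS, insert
vaddr=215: (3,2) in TLB -> HIT
vaddr=461: (7,1) not in TLB -> MISS, insert

Answer: MISS HIT MISS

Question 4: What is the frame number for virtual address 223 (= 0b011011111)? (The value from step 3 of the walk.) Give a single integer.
Answer: 30

Derivation:
vaddr = 223: l1_idx=3, l2_idx=3
L1[3] = 0; L2[0][3] = 30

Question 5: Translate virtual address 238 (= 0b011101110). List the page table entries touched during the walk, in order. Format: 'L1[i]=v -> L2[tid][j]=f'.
vaddr = 238 = 0b011101110
Split: l1_idx=3, l2_idx=5, offset=6

Answer: L1[3]=0 -> L2[0][5]=98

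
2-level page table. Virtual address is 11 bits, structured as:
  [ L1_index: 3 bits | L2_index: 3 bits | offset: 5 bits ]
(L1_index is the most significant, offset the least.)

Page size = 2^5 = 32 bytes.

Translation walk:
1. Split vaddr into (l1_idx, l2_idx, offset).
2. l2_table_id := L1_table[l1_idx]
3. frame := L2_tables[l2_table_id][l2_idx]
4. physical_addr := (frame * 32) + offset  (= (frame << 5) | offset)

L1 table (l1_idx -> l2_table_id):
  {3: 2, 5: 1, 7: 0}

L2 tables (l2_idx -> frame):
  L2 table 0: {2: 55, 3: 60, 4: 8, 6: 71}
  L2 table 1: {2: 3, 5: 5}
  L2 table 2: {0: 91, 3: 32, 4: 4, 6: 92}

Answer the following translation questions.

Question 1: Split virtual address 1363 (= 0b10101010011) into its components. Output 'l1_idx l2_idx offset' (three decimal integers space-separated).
Answer: 5 2 19

Derivation:
vaddr = 1363 = 0b10101010011
  top 3 bits -> l1_idx = 5
  next 3 bits -> l2_idx = 2
  bottom 5 bits -> offset = 19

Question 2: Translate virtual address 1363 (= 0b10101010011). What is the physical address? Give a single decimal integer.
vaddr = 1363 = 0b10101010011
Split: l1_idx=5, l2_idx=2, offset=19
L1[5] = 1
L2[1][2] = 3
paddr = 3 * 32 + 19 = 115

Answer: 115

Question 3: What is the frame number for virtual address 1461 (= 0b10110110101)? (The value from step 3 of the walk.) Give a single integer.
Answer: 5

Derivation:
vaddr = 1461: l1_idx=5, l2_idx=5
L1[5] = 1; L2[1][5] = 5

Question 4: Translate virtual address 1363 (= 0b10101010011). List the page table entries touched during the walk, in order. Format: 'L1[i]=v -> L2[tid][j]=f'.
vaddr = 1363 = 0b10101010011
Split: l1_idx=5, l2_idx=2, offset=19

Answer: L1[5]=1 -> L2[1][2]=3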